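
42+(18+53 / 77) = 4673 / 77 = 60.69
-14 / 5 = -2.80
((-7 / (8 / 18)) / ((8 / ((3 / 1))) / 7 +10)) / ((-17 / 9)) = 11907 / 14824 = 0.80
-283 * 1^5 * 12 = -3396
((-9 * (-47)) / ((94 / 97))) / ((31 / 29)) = 25317 / 62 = 408.34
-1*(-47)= 47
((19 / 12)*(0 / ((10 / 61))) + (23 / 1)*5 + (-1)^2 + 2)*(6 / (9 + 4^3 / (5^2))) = 17700 / 289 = 61.25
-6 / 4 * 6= -9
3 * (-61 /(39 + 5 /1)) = -183 /44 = -4.16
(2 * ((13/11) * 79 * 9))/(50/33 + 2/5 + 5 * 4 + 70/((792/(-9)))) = 1109160/13939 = 79.57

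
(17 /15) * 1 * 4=4.53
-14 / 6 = -7 / 3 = -2.33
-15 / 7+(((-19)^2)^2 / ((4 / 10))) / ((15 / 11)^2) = 110380537 / 630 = 175207.20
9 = 9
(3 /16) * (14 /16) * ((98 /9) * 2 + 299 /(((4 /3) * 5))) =83951 /7680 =10.93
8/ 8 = 1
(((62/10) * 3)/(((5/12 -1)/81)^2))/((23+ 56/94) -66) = -4129650864/488285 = -8457.46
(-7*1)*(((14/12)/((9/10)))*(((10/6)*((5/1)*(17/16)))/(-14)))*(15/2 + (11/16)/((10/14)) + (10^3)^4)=238000000002014075/41472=5738811728443.63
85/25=17/5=3.40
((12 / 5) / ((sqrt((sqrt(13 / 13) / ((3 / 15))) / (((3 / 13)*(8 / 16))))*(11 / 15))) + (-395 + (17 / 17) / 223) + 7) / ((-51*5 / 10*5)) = 57682 / 18955-12*sqrt(390) / 60775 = 3.04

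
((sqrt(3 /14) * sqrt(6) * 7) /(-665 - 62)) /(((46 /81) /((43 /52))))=-10449 * sqrt(7) /1738984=-0.02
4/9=0.44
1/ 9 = 0.11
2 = 2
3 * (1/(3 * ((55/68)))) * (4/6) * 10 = 272/33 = 8.24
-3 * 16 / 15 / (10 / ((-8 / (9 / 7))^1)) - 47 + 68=5173 / 225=22.99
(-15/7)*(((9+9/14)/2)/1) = -2025/196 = -10.33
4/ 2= 2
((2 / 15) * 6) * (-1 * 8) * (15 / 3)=-32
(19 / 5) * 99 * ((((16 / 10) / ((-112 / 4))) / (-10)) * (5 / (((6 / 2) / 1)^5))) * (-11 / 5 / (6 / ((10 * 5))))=-2299 / 2835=-0.81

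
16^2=256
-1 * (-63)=63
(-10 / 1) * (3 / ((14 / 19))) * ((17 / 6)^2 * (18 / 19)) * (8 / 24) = -1445 / 14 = -103.21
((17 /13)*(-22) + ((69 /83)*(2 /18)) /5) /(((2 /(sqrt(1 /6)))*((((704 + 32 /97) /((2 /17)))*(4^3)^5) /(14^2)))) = -315959749*sqrt(6) /4325163922567987200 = -0.00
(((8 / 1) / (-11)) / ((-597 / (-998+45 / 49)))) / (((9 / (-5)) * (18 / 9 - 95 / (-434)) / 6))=242330720 / 132804441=1.82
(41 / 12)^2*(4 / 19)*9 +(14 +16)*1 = 3961 / 76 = 52.12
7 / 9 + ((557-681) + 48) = -677 / 9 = -75.22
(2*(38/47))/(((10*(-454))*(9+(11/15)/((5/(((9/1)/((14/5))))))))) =-266/7073547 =-0.00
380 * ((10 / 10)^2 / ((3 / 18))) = 2280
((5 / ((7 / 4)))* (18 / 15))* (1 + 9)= 240 / 7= 34.29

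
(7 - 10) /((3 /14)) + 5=-9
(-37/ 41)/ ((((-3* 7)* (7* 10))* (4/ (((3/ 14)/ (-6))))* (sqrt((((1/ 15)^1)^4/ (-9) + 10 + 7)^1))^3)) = -758615625* sqrt(1936406)/ 13499285466138795008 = -0.00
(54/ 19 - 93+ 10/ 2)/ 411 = -1618/ 7809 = -0.21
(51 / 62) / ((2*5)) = 51 / 620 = 0.08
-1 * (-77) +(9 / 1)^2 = 158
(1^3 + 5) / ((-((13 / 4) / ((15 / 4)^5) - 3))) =2.00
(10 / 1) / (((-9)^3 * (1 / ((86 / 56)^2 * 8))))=-9245 / 35721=-0.26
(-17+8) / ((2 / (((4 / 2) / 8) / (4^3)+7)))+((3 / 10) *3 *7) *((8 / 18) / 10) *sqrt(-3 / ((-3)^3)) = -1206691 / 38400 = -31.42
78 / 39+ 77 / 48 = 3.60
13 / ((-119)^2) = 13 / 14161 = 0.00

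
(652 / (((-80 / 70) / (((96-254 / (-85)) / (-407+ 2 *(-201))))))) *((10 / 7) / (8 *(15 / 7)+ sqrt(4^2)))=4800187 / 1017722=4.72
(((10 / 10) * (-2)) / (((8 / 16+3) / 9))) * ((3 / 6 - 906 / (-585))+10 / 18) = -6094 / 455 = -13.39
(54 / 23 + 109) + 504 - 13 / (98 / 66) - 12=670106 / 1127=594.59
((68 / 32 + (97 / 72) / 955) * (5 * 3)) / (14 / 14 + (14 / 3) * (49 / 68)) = 621401 / 84995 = 7.31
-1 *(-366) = 366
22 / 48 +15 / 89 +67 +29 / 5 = 784199 / 10680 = 73.43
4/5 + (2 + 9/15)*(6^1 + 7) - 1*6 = 143/5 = 28.60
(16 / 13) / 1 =16 / 13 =1.23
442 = 442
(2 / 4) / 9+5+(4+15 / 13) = 2389 / 234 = 10.21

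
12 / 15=4 / 5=0.80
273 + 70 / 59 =16177 / 59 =274.19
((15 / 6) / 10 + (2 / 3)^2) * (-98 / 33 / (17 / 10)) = -6125 / 5049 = -1.21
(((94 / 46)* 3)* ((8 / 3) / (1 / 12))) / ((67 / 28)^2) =3537408 / 103247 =34.26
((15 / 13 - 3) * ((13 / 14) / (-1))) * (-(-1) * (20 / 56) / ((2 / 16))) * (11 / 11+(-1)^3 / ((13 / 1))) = 2880 / 637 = 4.52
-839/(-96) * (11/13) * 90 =665.55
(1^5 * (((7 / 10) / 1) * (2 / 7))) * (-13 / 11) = -13 / 55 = -0.24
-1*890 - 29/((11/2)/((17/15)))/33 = -4847036/5445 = -890.18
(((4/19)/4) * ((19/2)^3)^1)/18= 361/144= 2.51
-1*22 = -22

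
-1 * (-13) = 13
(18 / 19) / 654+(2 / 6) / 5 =2116 / 31065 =0.07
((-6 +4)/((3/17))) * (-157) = 5338/3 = 1779.33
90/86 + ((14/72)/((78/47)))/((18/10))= 1207975/1086696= 1.11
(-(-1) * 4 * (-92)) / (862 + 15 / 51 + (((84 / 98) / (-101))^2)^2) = -1563055486643056 / 3662536825261891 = -0.43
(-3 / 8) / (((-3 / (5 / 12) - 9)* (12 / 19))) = 95 / 2592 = 0.04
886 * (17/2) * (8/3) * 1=60248/3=20082.67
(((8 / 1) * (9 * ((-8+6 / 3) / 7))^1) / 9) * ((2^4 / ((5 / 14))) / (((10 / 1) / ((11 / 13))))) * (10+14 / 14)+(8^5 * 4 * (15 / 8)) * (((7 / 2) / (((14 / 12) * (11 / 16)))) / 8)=478209792 / 3575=133764.98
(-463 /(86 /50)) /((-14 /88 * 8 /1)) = 127325 /602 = 211.50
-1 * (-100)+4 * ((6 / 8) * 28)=184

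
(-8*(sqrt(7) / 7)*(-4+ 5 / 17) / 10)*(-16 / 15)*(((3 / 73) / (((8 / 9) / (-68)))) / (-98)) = -1296*sqrt(7) / 89425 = -0.04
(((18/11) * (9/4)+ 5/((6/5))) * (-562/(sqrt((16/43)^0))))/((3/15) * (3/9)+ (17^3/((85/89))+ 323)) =-727790/902099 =-0.81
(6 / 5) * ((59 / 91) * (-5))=-354 / 91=-3.89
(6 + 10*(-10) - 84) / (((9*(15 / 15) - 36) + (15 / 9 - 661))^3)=4806 / 8729091379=0.00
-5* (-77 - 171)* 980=1215200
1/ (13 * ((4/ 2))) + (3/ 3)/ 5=31/ 130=0.24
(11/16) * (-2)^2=11/4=2.75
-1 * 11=-11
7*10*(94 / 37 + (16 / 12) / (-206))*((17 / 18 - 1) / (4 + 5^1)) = -1014020 / 926073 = -1.09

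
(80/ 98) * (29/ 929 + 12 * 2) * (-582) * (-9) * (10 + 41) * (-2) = -477108468000/ 45521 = -10481062.98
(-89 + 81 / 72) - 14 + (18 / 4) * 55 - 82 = 509 / 8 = 63.62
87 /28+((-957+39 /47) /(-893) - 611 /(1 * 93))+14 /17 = -2914193923 /1857972228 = -1.57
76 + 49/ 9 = 81.44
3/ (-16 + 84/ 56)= -6/ 29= -0.21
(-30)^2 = 900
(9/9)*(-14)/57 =-14/57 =-0.25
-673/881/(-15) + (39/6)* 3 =516731/26430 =19.55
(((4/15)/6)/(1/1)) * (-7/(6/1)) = -7/135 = -0.05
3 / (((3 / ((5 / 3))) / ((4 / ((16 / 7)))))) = 35 / 12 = 2.92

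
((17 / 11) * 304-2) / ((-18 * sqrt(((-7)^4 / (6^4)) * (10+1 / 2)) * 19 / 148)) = -1523216 * sqrt(42) / 215061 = -45.90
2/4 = 1/2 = 0.50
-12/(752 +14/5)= -10/629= -0.02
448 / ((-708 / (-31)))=3472 / 177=19.62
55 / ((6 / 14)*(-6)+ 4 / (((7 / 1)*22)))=-605 / 28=-21.61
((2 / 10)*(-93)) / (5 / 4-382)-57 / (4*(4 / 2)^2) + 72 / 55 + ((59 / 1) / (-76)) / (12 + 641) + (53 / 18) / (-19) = -18594406909 / 7876590480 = -2.36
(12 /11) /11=12 /121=0.10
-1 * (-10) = 10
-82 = -82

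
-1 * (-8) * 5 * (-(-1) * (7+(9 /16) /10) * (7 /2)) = 987.88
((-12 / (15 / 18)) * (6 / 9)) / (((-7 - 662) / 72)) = 1.03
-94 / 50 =-47 / 25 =-1.88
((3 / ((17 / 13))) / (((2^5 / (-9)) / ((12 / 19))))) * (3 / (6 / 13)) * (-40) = 68445 / 646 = 105.95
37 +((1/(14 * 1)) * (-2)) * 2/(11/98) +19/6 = 2483/66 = 37.62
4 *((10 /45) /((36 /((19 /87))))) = 38 /7047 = 0.01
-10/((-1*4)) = 5/2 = 2.50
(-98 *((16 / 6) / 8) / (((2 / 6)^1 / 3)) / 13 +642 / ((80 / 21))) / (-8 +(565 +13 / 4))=0.26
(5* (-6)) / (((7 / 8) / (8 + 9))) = -4080 / 7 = -582.86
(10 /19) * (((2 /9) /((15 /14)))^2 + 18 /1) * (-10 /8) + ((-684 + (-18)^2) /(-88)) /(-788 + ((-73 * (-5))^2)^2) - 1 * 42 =-7667290257242822 /142328427792903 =-53.87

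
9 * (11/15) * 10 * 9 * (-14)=-8316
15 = 15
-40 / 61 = -0.66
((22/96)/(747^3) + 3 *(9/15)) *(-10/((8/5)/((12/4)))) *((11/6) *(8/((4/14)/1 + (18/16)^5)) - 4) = -978238807585425545/9581397002760816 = -102.10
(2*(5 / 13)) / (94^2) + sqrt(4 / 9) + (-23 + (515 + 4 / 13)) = 84940483 / 172302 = 492.97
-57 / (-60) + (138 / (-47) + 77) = 70513 / 940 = 75.01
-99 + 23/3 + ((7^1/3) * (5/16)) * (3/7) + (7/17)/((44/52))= -812635/8976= -90.53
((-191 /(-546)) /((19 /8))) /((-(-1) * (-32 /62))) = -5921 /20748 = -0.29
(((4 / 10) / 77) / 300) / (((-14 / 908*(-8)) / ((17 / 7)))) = 3859 / 11319000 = 0.00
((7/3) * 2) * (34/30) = 5.29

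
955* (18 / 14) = 8595 / 7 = 1227.86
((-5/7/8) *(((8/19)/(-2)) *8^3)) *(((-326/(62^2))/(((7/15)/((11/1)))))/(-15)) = 1147520/894691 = 1.28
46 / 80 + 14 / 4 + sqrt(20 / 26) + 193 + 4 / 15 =sqrt(130) / 13 + 23681 / 120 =198.22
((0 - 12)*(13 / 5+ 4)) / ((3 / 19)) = -2508 / 5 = -501.60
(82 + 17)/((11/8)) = 72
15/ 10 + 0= 3/ 2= 1.50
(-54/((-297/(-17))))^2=1156/121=9.55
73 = 73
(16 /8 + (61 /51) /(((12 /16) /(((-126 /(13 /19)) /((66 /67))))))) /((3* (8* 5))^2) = -1079849 /52509600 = -0.02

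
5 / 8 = 0.62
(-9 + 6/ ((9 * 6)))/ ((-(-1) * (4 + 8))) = -20/ 27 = -0.74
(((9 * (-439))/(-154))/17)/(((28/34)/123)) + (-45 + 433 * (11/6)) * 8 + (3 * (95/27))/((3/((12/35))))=120640061/19404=6217.28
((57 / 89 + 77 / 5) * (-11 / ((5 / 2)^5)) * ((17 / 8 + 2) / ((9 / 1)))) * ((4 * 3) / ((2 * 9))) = -6909584 / 12515625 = -0.55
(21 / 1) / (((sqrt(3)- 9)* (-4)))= 7* sqrt(3) / 104+ 63 / 104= 0.72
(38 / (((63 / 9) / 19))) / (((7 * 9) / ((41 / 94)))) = 14801 / 20727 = 0.71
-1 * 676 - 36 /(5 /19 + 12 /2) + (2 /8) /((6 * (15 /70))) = -2919775 /4284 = -681.55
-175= -175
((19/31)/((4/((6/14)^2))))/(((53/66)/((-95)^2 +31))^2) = 3579211.03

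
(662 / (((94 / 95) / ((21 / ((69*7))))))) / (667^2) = 31445 / 480925009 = 0.00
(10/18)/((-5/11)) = -11/9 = -1.22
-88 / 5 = -17.60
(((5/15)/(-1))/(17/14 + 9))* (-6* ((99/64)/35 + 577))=1292579/11440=112.99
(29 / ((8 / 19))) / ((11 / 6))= 1653 / 44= 37.57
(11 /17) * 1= 11 /17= 0.65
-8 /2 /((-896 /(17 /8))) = 0.01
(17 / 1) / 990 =17 / 990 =0.02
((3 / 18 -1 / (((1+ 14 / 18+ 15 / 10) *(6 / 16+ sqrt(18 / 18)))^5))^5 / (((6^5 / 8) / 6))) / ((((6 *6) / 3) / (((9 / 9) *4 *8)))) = 19911303792381713499144193921433818745053031932424169220944781177815625 / 9559164916427195126168251388041396908515550488363961412595400369866389897608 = 0.00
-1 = -1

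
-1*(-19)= 19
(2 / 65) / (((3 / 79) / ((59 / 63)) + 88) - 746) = -9322 / 199338685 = -0.00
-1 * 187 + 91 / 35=-184.40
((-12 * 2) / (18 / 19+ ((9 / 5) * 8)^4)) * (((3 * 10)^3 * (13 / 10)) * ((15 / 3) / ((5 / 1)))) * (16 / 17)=-8892000000 / 482247041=-18.44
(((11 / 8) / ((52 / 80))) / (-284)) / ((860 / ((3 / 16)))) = -33 / 20320768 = -0.00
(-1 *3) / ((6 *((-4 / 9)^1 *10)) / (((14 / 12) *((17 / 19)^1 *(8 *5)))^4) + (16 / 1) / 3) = -3609610578000 / 6417074915999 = -0.56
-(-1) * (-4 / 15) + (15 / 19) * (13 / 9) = 83 / 95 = 0.87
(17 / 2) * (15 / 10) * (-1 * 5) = -255 / 4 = -63.75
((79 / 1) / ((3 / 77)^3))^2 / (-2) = -1300764074135449 / 1458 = -892156429448.18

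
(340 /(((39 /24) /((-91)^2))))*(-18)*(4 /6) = -20791680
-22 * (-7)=154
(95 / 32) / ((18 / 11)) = 1045 / 576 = 1.81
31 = 31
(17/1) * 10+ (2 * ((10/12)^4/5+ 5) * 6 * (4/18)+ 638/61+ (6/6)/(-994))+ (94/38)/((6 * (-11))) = 597441352463/3079418958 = 194.01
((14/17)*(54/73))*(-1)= -756/1241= -0.61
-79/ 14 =-5.64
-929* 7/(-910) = 929/130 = 7.15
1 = 1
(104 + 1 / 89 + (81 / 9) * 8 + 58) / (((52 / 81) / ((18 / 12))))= 5060961 / 9256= 546.78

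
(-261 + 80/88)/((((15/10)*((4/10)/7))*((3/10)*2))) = -500675/99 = -5057.32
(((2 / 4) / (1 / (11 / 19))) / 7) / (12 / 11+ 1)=121 / 6118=0.02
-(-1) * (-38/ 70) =-19/ 35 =-0.54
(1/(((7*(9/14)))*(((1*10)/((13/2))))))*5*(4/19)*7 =182/171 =1.06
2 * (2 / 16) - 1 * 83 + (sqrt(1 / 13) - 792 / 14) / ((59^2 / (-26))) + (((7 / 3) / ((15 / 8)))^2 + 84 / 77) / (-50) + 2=-4362838543639 / 54277492500 - 2 * sqrt(13) / 3481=-80.38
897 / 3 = 299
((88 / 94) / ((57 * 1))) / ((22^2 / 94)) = 2 / 627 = 0.00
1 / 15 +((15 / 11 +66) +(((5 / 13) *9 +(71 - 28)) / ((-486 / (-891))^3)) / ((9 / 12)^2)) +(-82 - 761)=-46319717 / 173745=-266.60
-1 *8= -8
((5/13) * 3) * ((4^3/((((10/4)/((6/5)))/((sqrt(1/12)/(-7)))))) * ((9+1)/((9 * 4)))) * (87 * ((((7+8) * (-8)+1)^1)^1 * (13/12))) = 7888 * sqrt(3)/3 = 4554.14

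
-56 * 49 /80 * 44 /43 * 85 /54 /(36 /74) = -2373217 /20898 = -113.56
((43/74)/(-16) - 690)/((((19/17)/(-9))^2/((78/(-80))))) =745883705853/17096960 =43626.69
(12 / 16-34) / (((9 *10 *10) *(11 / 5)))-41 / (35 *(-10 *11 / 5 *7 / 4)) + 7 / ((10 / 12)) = 296833 / 35280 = 8.41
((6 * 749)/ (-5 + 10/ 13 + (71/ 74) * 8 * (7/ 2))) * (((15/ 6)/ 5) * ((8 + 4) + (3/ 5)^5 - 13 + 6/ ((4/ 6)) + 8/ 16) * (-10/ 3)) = -19314381359/ 6804375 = -2838.52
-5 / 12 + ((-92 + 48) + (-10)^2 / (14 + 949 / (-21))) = -47.62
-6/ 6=-1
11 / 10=1.10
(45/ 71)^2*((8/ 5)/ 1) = 3240/ 5041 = 0.64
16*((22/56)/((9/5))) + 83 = 5449/63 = 86.49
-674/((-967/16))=10784/967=11.15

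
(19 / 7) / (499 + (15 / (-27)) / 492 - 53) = 84132 / 13824181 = 0.01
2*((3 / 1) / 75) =2 / 25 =0.08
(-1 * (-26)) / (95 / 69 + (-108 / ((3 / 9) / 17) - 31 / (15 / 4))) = -8970 / 1902637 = -0.00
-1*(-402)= 402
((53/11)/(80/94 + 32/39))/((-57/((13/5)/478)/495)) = -3788811/27827248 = -0.14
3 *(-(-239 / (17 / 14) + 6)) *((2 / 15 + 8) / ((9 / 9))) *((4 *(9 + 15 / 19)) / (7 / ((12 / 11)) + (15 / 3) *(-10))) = -3533416704 / 844645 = -4183.32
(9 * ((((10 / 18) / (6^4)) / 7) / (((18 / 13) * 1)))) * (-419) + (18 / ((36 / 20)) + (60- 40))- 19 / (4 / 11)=-3660571 / 163296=-22.42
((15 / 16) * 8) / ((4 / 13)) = 195 / 8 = 24.38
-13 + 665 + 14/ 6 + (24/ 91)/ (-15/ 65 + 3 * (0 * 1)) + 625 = 26842/ 21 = 1278.19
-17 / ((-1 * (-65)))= -0.26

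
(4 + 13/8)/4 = 45/32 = 1.41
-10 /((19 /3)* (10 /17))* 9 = -459 /19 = -24.16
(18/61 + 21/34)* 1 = 1893/2074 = 0.91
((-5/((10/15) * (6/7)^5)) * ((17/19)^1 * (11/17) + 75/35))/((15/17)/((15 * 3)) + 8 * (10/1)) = -5277055/9570528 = -0.55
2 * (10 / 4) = 5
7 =7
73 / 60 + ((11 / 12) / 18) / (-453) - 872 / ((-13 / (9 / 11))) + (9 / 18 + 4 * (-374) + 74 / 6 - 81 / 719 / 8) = -35892701350763 / 25151094540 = -1427.08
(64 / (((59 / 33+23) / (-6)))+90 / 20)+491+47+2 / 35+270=22819991 / 28630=797.07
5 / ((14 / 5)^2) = 125 / 196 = 0.64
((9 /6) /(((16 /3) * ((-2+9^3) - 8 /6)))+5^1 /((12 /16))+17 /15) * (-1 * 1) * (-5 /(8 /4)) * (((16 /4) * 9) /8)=24453279 /278656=87.75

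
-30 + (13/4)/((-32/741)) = -13473/128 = -105.26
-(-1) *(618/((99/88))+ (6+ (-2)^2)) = 1678/3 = 559.33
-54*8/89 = -432/89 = -4.85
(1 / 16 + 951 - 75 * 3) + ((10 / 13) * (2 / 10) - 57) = 139197 / 208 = 669.22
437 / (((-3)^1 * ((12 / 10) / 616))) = -672980 / 9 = -74775.56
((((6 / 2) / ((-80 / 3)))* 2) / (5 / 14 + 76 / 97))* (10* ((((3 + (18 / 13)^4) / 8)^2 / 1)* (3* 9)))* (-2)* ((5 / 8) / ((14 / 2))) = 4284129931287255 / 646946246056448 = 6.62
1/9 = 0.11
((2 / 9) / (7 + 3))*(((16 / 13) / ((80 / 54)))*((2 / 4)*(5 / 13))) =3 / 845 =0.00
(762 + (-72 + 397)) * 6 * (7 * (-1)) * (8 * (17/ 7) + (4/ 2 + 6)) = -1252224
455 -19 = 436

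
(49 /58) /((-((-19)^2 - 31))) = -0.00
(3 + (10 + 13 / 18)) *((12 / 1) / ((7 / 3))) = 494 / 7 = 70.57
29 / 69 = 0.42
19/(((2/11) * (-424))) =-0.25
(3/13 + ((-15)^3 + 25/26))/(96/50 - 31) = 2192975/18902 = 116.02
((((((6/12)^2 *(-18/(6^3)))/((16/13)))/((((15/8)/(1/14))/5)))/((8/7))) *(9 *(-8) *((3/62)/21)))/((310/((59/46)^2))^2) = 157525693/11951555095961600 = 0.00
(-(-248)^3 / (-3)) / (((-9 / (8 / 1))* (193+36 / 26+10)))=1586311168 / 71739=22112.26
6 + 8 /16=13 /2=6.50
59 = 59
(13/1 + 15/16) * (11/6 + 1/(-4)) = 4237/192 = 22.07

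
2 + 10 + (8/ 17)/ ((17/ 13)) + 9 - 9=3572/ 289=12.36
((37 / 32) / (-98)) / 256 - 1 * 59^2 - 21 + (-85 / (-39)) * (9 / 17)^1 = -36536959457 / 10436608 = -3500.85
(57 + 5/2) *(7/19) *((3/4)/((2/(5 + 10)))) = 37485/304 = 123.31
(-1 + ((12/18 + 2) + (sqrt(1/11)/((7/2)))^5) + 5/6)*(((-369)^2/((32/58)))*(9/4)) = 35538021*sqrt(11)/44740234 + 177690105/128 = 1388206.58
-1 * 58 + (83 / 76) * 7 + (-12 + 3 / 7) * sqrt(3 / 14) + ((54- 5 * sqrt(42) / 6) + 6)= 733 / 76- 244 * sqrt(42) / 147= -1.11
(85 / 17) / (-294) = -5 / 294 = -0.02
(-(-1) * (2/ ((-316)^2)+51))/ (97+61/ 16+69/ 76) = 0.50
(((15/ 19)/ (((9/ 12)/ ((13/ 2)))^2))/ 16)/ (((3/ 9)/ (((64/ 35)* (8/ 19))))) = 21632/ 2527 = 8.56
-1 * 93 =-93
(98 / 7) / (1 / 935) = 13090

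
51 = 51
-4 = -4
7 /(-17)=-7 /17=-0.41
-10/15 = -2/3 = -0.67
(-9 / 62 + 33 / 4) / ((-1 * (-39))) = 335 / 1612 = 0.21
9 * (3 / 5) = 27 / 5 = 5.40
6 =6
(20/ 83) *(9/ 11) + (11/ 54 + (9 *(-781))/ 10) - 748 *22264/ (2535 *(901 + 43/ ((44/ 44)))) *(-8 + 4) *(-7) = -1102827074564/ 1228975605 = -897.35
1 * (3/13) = 3/13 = 0.23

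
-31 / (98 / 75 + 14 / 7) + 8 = -11 / 8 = -1.38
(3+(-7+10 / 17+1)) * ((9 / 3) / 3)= -41 / 17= -2.41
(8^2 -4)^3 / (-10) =-21600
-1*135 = -135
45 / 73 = 0.62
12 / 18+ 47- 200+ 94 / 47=-451 / 3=-150.33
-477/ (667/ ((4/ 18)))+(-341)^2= 77559321/ 667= 116280.84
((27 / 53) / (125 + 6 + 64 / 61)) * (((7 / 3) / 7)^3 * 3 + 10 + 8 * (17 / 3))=30439 / 142305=0.21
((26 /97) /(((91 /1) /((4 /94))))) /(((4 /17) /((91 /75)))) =221 /341925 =0.00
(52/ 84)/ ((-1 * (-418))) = 13/ 8778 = 0.00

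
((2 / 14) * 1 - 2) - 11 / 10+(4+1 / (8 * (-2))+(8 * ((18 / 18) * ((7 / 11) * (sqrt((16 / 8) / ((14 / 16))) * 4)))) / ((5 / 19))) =549 / 560+2432 * sqrt(7) / 55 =117.97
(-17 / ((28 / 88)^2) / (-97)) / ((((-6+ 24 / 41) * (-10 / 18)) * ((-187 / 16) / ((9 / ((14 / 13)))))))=-2532816 / 6155135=-0.41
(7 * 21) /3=49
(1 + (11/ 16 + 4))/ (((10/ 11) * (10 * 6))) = 0.10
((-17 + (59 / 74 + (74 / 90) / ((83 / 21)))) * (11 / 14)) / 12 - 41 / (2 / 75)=-23813388479 / 15477840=-1538.55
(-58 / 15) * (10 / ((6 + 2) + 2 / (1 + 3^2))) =-580 / 123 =-4.72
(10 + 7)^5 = 1419857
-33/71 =-0.46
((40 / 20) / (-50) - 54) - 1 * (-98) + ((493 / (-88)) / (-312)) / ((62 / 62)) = 43.98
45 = 45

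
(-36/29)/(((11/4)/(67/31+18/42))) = -80928/69223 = -1.17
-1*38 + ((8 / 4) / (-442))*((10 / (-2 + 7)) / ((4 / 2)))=-8399 / 221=-38.00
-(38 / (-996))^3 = 6859 / 123505992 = 0.00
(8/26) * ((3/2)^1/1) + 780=780.46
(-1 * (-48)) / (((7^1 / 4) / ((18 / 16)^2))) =243 / 7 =34.71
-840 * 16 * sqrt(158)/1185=-896 * sqrt(158)/79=-142.56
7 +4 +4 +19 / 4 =79 / 4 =19.75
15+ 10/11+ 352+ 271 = 638.91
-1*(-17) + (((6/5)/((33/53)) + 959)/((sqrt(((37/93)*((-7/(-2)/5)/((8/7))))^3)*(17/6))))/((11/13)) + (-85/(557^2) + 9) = 8066389/310249 + 24536393856*sqrt(17205)/965899319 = 3358.01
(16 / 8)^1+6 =8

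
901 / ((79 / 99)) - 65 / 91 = 623998 / 553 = 1128.39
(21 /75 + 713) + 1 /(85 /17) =17837 /25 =713.48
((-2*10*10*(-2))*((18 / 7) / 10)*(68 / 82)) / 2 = 12240 / 287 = 42.65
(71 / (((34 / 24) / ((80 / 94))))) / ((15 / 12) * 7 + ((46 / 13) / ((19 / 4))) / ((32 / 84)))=3.98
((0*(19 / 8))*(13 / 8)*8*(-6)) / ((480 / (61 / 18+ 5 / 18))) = 0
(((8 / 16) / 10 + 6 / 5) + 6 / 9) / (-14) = -23 / 168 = -0.14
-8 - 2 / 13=-106 / 13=-8.15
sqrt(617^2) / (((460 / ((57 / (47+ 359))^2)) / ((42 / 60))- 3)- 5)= 2004633 / 108294808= 0.02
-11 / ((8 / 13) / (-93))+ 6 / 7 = 1663.23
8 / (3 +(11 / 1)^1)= 4 / 7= 0.57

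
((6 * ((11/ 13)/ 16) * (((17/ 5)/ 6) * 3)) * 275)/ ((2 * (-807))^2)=10285/ 180613056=0.00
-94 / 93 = -1.01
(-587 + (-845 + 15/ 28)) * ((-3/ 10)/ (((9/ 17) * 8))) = 681377/ 6720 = 101.40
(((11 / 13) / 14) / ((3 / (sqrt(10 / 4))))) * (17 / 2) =187 * sqrt(10) / 2184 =0.27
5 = 5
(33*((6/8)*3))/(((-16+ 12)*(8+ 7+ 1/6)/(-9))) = 8019/728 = 11.02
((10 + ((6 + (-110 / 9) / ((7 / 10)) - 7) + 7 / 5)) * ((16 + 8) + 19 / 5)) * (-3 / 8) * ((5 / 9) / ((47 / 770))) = 850124 / 1269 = 669.92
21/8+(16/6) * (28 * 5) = 9023/24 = 375.96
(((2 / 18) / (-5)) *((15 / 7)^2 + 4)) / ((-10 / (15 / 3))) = 421 / 4410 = 0.10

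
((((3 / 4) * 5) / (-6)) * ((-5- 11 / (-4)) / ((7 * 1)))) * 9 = 405 / 224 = 1.81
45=45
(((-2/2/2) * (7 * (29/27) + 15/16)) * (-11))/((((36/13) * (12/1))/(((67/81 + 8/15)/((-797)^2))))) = 287830829/96021647976960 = 0.00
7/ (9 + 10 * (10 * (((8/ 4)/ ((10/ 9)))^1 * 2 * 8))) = 7/ 2889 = 0.00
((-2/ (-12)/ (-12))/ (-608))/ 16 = 1/ 700416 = 0.00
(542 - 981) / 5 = -439 / 5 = -87.80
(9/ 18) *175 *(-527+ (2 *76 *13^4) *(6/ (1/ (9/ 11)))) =41024005925/ 22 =1864727542.05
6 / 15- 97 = -483 / 5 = -96.60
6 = 6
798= 798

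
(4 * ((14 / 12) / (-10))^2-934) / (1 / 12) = -840551 / 75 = -11207.35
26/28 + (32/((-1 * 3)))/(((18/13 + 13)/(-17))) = 6253/462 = 13.53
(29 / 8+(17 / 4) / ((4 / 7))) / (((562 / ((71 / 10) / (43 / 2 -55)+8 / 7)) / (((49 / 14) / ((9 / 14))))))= 901579 / 9036960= 0.10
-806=-806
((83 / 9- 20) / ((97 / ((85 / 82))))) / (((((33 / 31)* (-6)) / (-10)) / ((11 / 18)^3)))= -1594175 / 38736144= -0.04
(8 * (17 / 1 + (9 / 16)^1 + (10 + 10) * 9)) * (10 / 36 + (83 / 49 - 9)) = -19595039 / 1764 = -11108.30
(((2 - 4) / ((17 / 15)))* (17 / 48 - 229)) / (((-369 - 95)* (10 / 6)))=-32925 / 63104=-0.52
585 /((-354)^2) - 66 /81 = -304573 /375948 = -0.81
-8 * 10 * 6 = -480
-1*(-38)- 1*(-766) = 804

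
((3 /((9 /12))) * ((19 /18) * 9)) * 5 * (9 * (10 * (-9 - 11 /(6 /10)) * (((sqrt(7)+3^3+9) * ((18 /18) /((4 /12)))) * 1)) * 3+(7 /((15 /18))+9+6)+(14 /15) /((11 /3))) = -162562723.10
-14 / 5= -2.80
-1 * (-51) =51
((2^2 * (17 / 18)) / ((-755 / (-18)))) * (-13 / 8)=-221 / 1510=-0.15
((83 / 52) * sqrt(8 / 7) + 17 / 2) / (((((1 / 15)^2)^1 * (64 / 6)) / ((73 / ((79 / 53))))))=216760725 * sqrt(14) / 460096 + 44396775 / 5056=10543.78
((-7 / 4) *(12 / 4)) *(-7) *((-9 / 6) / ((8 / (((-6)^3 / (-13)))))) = -11907 / 104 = -114.49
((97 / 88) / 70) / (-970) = -1 / 61600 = -0.00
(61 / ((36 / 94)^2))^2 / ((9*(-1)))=-19218.46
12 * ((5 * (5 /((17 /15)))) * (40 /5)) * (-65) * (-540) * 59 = 74552400000 /17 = 4385435294.12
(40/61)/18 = 20/549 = 0.04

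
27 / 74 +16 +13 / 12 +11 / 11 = 8191 / 444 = 18.45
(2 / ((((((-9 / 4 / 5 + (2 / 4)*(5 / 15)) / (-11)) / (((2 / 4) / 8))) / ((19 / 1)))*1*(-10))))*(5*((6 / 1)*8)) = -37620 / 17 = -2212.94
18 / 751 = 0.02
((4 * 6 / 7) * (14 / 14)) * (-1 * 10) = -240 / 7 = -34.29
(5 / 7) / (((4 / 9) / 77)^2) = 343035 / 16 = 21439.69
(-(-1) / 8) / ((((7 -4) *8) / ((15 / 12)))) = 5 / 768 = 0.01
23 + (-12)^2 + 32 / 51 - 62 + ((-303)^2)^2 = 429873521918 / 51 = 8428892586.63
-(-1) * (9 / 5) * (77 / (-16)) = -693 / 80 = -8.66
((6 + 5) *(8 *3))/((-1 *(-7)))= 37.71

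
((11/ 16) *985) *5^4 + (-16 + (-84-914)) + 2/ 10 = 33778271/ 80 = 422228.39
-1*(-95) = 95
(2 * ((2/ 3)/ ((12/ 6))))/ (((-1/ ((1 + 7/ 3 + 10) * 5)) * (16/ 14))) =-350/ 9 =-38.89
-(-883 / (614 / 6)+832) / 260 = -50555 / 15964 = -3.17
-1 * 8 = -8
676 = 676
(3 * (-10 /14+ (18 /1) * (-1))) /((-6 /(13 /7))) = 1703 /98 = 17.38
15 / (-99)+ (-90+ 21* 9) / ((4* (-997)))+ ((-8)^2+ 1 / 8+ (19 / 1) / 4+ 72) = 37033013 / 263208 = 140.70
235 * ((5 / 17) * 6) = 7050 / 17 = 414.71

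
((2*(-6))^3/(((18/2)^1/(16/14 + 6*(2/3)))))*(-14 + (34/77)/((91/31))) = 670768128/49049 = 13675.47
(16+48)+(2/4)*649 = 388.50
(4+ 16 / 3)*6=56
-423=-423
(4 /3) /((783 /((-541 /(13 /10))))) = -21640 /30537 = -0.71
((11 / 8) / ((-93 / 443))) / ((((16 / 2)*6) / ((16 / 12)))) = -4873 / 26784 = -0.18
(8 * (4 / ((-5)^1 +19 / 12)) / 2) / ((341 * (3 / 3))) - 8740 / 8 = -30548869 / 27962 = -1092.51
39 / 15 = 13 / 5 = 2.60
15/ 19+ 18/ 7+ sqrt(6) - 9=-750/ 133+ sqrt(6)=-3.19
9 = 9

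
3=3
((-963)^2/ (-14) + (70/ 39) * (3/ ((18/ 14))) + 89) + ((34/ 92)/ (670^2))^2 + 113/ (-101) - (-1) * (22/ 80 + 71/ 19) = -44326954531223857340210971/ 670152667578717960000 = -66144.56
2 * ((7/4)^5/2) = 16807/1024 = 16.41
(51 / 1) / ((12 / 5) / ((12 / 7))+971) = 15 / 286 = 0.05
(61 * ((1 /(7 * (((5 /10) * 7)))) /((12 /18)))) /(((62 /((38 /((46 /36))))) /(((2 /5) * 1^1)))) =125172 /174685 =0.72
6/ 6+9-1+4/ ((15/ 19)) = 211/ 15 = 14.07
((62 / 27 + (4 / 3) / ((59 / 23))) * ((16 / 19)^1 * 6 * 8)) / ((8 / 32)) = 4593664 / 10089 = 455.31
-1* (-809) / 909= 809 / 909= 0.89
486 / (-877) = -486 / 877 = -0.55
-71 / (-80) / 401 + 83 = 2662711 / 32080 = 83.00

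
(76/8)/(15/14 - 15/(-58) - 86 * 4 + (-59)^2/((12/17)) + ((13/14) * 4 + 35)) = 23142/11272495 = 0.00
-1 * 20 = -20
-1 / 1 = -1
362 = 362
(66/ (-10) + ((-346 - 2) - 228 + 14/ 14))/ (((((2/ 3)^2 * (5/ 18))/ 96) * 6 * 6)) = -314064/ 25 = -12562.56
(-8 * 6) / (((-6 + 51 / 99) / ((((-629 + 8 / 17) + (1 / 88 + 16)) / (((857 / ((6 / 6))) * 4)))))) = -8246943 / 5273978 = -1.56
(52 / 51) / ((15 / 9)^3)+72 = 153468 / 2125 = 72.22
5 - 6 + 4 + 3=6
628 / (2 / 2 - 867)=-314 / 433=-0.73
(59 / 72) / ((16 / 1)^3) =59 / 294912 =0.00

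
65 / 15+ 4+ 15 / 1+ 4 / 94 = 3296 / 141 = 23.38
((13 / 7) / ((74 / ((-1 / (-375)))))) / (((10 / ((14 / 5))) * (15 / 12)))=0.00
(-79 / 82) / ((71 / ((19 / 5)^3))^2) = -0.58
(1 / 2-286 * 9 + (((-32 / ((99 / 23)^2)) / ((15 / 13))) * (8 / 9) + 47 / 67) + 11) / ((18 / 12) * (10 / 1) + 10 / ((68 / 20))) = -7725531247231 / 54076527450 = -142.86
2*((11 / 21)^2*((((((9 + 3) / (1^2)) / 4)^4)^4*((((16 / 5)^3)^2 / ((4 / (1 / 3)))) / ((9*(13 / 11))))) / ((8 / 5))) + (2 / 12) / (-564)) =418323371804172319 / 3368137500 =124200206.14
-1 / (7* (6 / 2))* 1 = -1 / 21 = -0.05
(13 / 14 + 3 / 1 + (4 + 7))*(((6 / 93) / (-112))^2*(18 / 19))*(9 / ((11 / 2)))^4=0.00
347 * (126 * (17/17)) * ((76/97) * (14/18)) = 2584456/97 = 26643.88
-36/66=-6/11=-0.55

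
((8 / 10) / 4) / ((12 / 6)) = 1 / 10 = 0.10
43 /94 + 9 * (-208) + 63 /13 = -2281103 /1222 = -1866.70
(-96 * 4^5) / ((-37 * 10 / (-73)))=-3588096 / 185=-19395.11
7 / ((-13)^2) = 7 / 169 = 0.04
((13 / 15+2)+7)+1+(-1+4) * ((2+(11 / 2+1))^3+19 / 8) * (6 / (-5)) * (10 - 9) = -33128 / 15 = -2208.53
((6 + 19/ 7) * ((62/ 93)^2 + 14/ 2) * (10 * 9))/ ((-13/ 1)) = -40870/ 91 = -449.12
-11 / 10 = -1.10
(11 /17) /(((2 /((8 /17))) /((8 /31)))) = 352 /8959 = 0.04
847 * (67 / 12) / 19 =56749 / 228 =248.90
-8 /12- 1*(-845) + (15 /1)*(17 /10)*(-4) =2227 /3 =742.33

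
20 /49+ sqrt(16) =216 /49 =4.41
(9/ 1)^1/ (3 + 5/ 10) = 18/ 7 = 2.57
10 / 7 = 1.43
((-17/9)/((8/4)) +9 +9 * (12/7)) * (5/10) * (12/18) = 2959/378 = 7.83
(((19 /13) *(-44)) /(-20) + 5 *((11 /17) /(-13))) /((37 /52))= 13112 /3145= 4.17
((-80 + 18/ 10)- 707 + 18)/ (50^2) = -959/ 3125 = -0.31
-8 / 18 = -4 / 9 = -0.44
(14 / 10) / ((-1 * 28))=-1 / 20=-0.05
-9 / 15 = -3 / 5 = -0.60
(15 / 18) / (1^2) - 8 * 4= -187 / 6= -31.17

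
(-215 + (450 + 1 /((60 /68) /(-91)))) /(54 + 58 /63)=20769 /8650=2.40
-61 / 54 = -1.13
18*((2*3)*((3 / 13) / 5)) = 324 / 65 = 4.98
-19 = -19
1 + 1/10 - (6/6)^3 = 0.10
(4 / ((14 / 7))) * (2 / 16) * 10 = 5 / 2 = 2.50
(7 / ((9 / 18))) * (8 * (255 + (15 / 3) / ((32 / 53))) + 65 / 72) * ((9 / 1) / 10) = 212401 / 8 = 26550.12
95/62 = 1.53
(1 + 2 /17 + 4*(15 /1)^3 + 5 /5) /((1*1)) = 229536 /17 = 13502.12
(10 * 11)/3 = 110/3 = 36.67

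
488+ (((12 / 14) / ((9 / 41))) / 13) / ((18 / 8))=1199344 / 2457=488.13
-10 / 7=-1.43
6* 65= 390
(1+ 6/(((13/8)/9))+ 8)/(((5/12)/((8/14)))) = 26352/455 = 57.92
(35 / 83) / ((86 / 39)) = 0.19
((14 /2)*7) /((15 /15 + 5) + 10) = 49 /16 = 3.06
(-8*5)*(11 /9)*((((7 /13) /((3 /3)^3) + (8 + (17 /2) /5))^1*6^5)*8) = -404794368 /13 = -31138028.31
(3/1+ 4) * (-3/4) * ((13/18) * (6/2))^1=-91/8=-11.38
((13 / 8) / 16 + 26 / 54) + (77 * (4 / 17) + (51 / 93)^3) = 33020109649 / 1750280832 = 18.87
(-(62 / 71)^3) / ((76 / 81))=-4826142 / 6800309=-0.71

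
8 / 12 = 2 / 3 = 0.67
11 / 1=11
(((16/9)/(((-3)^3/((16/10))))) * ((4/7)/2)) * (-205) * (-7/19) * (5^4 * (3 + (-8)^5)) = 214938400000/4617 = 46553692.87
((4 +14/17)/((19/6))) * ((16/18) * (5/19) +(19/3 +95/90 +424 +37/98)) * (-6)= -1187271768/300713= -3948.19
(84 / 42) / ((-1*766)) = -1 / 383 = -0.00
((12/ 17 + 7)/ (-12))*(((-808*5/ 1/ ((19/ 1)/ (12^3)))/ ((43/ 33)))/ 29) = 2514948480/ 402781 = 6243.96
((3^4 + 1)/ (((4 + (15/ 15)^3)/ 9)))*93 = 68634/ 5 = 13726.80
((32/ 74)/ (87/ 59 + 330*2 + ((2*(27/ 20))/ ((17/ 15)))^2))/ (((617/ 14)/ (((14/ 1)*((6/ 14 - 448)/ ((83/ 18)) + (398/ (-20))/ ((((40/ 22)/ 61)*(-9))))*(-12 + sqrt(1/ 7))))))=365577711207296/ 6466357304923275 - 13056346828832*sqrt(7)/ 19399071914769825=0.05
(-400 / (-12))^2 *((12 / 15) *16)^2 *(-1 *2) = -3276800 / 9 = -364088.89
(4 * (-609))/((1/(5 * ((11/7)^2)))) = -30077.14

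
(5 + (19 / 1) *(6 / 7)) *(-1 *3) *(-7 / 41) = 447 / 41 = 10.90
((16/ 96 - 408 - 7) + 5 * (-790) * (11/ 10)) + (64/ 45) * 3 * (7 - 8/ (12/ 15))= -143179/ 30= -4772.63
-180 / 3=-60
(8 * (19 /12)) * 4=152 /3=50.67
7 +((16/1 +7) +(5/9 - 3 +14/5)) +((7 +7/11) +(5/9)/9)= 169529/4455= 38.05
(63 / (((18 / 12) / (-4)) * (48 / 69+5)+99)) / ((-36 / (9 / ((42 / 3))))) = -69 / 5941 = -0.01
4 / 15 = 0.27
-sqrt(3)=-1.73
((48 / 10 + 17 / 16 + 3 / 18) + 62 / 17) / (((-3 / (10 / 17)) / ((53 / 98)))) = -2092387 / 2039184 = -1.03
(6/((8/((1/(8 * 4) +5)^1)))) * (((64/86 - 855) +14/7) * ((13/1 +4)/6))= -100302839/11008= -9111.81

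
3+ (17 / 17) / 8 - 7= -31 / 8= -3.88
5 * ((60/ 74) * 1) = 150/ 37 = 4.05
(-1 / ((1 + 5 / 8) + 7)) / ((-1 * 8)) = 1 / 69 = 0.01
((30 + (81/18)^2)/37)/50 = 201/7400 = 0.03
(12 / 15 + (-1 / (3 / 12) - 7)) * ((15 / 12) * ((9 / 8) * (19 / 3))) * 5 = -454.22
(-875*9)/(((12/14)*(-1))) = 18375/2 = 9187.50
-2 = -2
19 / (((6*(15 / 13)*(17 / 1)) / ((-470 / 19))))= -611 / 153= -3.99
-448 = -448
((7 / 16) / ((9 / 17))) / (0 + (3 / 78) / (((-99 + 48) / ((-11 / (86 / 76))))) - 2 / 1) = -1130857 / 2726832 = -0.41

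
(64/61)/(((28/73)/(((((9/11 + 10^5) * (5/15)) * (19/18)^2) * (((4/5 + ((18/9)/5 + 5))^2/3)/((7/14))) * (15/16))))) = 27857984227097/11413710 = 2440747.51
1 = 1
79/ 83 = 0.95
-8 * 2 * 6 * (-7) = 672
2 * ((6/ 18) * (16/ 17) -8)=-784/ 51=-15.37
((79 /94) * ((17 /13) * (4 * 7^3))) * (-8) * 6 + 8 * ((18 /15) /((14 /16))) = -1547546016 /21385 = -72365.96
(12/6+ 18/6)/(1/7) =35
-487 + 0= -487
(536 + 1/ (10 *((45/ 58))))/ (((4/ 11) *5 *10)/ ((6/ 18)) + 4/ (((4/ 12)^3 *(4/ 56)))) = 1326919/ 3877200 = 0.34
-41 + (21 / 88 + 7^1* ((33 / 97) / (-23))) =-8022925 / 196328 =-40.86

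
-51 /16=-3.19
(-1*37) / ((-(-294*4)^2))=0.00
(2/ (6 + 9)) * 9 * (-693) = -831.60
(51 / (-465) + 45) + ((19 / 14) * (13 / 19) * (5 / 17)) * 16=908602 / 18445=49.26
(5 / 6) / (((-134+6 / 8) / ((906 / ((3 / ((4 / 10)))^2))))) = -2416 / 23985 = -0.10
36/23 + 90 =2106/23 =91.57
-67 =-67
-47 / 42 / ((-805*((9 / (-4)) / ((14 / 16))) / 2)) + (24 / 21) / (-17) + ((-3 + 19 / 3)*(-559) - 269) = -1575823489 / 738990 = -2132.40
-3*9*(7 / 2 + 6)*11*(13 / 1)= -73359 / 2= -36679.50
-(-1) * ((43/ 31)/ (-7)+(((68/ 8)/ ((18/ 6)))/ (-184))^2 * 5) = -52095523/ 264483072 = -0.20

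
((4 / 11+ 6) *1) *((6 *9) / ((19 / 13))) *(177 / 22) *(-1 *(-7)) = 30442230 / 2299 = 13241.51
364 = 364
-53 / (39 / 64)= -3392 / 39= -86.97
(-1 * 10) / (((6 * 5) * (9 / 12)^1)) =-4 / 9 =-0.44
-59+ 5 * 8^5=163781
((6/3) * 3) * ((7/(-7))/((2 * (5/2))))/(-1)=6/5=1.20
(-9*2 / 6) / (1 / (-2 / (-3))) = -2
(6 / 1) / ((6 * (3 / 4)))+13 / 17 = 107 / 51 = 2.10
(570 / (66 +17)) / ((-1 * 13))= -570 / 1079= -0.53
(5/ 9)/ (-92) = -5/ 828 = -0.01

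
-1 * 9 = -9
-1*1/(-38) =1/38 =0.03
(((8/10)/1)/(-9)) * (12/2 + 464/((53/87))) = -54248/795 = -68.24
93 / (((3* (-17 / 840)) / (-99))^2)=71461051200 / 289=247270073.36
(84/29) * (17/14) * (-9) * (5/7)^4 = -573750/69629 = -8.24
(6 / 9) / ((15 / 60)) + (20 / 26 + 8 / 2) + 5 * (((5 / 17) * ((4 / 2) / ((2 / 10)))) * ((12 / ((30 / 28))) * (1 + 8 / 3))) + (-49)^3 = -25865319 / 221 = -117037.64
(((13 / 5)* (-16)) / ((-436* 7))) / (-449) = -0.00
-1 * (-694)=694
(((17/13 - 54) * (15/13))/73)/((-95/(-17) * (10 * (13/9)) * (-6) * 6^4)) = 2329/1755209664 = 0.00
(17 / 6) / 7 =17 / 42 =0.40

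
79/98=0.81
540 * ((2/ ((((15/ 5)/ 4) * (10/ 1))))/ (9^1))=16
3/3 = 1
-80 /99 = -0.81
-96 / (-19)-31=-493 / 19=-25.95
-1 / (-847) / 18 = 0.00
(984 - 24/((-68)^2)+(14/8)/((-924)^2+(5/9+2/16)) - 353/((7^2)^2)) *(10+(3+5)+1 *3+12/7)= 272348973095669913/12187054225934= 22347.40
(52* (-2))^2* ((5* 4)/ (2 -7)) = -43264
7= 7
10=10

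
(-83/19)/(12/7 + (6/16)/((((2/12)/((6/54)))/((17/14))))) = -2.16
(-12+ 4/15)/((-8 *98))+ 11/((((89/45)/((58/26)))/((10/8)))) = 52805533/3401580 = 15.52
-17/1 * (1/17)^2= -1/17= -0.06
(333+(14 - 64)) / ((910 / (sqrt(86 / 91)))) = 283*sqrt(7826) / 82810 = 0.30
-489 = -489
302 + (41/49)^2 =726783/2401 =302.70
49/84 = 7/12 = 0.58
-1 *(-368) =368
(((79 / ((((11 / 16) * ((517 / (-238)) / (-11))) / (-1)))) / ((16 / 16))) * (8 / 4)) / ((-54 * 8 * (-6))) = -18802 / 41877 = -0.45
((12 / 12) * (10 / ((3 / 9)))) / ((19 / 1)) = 30 / 19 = 1.58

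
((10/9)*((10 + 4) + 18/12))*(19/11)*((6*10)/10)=5890/33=178.48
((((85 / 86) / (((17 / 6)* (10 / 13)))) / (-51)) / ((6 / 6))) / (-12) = 13 / 17544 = 0.00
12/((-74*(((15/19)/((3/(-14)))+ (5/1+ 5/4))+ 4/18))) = -4104/70559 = -0.06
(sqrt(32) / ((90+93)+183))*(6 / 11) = 4*sqrt(2) / 671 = 0.01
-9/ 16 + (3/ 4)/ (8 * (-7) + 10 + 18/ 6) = -399/ 688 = -0.58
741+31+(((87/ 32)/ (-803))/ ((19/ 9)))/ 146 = 55028702705/ 71280704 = 772.00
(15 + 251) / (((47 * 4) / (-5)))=-665 / 94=-7.07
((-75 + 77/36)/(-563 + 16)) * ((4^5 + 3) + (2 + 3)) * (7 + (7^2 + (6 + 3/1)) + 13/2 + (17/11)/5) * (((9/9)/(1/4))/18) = 593946874/270765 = 2193.59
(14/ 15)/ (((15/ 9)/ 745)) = 2086/ 5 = 417.20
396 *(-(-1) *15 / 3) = 1980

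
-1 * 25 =-25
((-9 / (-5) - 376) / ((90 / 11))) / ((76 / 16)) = -9.63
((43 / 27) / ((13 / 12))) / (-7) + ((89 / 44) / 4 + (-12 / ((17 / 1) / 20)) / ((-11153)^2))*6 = 430403297590081 / 152404889252616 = 2.82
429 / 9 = 143 / 3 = 47.67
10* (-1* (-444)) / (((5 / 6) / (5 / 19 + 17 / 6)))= 313464 / 19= 16498.11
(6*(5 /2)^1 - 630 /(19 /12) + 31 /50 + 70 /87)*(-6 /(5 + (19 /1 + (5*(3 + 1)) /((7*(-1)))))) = 220699549 /2038700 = 108.26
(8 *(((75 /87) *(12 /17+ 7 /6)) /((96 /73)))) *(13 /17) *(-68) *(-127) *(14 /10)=805696255 /8874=90792.91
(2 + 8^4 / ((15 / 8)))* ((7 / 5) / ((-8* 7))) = -16399 / 300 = -54.66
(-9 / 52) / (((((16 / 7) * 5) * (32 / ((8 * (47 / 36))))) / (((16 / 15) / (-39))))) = 329 / 2433600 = 0.00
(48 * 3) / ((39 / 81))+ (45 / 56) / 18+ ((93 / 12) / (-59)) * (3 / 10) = 128461769 / 429520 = 299.08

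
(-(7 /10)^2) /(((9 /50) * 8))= -49 /144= -0.34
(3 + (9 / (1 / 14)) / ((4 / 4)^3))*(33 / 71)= 4257 / 71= 59.96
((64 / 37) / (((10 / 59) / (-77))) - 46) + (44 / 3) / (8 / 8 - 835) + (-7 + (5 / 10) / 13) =-5047291591 / 6017310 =-838.80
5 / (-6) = -5 / 6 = -0.83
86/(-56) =-43/28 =-1.54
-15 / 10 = -3 / 2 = -1.50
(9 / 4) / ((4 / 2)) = 9 / 8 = 1.12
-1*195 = -195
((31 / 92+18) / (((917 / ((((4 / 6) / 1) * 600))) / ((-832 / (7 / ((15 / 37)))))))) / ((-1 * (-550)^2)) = 601536 / 472122035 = 0.00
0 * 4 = 0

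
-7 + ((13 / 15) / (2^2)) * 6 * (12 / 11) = -307 / 55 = -5.58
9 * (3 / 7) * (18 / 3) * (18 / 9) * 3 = 972 / 7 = 138.86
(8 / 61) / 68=2 / 1037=0.00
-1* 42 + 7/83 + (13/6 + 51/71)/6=-8790317/212148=-41.43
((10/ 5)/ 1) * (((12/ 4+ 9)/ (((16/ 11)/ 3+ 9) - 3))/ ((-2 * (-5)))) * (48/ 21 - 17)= -20394/ 3745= -5.45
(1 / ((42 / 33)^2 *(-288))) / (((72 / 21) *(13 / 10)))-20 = -25160285 / 1257984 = -20.00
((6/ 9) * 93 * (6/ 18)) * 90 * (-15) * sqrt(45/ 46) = -41850 * sqrt(230)/ 23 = -27595.07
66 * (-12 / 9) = -88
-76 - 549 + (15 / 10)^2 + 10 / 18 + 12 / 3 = -22255 / 36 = -618.19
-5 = -5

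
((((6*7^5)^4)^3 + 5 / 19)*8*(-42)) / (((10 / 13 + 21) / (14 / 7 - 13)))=1009546485584632997678384073741899179358727751552985128564237314672 / 5377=187752740484402640446045000000000000000000000000000000000000000.00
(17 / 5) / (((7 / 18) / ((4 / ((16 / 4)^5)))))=0.03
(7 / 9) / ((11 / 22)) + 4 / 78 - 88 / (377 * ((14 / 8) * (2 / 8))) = 25492 / 23751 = 1.07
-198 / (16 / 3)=-297 / 8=-37.12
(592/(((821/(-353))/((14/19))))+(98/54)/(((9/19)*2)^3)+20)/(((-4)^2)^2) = -406318453867/628807919616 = -0.65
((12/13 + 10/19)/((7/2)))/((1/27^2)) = 521964/1729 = 301.89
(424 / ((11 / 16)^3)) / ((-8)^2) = 27136 / 1331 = 20.39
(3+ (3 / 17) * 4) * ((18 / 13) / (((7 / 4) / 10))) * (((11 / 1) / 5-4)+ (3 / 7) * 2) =-27.65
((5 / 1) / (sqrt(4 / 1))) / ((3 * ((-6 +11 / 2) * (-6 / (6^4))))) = 360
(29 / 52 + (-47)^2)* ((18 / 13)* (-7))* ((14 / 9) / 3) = -1876651 / 169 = -11104.44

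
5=5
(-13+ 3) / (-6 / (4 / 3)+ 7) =-4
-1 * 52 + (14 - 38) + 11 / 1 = -65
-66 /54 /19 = -11 /171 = -0.06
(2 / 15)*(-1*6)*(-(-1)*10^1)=-8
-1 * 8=-8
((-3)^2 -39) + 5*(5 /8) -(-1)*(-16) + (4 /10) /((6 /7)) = -5089 /120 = -42.41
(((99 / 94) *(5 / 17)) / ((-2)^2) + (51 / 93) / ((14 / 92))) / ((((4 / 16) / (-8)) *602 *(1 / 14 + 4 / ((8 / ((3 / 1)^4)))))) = -5105959 / 1058676598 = -0.00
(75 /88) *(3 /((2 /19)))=4275 /176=24.29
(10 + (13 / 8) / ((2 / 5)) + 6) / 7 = 321 / 112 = 2.87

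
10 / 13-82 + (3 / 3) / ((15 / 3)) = -5267 / 65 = -81.03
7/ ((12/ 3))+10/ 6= 41/ 12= 3.42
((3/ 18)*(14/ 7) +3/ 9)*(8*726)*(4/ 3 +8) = 108416/ 3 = 36138.67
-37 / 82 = -0.45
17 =17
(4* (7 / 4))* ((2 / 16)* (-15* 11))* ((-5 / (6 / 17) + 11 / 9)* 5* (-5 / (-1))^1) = 2242625 / 48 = 46721.35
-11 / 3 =-3.67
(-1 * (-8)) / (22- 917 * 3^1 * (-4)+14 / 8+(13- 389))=32 / 42607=0.00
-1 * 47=-47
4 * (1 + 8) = 36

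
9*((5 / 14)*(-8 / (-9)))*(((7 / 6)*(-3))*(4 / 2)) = -20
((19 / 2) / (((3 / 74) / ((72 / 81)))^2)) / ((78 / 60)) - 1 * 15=33151925 / 9477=3498.15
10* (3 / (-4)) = -7.50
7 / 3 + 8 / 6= 11 / 3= 3.67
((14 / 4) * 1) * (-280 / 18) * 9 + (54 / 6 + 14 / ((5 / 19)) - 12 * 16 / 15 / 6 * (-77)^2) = -39229 / 3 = -13076.33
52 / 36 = 13 / 9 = 1.44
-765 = -765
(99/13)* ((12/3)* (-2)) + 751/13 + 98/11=823/143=5.76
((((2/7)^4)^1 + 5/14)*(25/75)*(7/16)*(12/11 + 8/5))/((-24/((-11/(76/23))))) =0.02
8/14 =4/7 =0.57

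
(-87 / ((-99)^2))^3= -24389 / 34869635163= -0.00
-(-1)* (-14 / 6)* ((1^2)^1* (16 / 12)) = -28 / 9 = -3.11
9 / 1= 9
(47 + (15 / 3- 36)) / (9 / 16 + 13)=256 / 217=1.18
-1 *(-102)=102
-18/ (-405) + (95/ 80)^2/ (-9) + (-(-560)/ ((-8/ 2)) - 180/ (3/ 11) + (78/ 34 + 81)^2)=6811482481/ 1109760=6137.80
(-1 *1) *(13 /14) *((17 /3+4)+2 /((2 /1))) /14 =-104 /147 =-0.71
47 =47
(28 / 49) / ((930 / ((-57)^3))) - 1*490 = -655112 / 1085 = -603.79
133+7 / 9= 1204 / 9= 133.78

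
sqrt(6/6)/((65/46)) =46/65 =0.71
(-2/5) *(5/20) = -1/10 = -0.10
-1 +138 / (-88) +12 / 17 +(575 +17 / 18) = 3864721 / 6732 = 574.08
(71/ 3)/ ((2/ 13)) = 923/ 6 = 153.83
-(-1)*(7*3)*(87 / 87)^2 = 21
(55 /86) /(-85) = -11 /1462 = -0.01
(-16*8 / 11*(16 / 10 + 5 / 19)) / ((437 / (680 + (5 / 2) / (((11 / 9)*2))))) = -33944352 / 1004663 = -33.79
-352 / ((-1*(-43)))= -352 / 43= -8.19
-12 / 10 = -6 / 5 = -1.20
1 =1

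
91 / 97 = 0.94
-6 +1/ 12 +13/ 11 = -625/ 132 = -4.73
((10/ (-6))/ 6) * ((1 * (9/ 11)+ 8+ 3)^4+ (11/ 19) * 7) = -5419.89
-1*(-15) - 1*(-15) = 30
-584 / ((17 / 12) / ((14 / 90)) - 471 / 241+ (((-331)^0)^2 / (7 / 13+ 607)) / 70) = -1389495140 / 17018483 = -81.65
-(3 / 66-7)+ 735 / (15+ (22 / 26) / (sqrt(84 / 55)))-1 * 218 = -2271213467 / 14024758-42042 * sqrt(1155) / 637489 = -164.18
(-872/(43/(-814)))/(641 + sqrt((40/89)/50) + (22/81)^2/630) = 172961796858513004132560/6716389183253901056783- 1212724256431453920 * sqrt(445)/6716389183253901056783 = 25.75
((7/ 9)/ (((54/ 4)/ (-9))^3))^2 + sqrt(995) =3136/ 59049 + sqrt(995) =31.60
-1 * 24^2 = -576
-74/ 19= -3.89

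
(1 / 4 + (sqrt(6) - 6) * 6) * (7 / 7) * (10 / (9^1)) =-715 / 18 + 20 * sqrt(6) / 3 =-23.39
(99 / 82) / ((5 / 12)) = 594 / 205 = 2.90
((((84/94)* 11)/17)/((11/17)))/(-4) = -21/94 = -0.22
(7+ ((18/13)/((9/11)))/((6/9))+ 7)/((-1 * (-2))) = 215/26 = 8.27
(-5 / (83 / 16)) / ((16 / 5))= -25 / 83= -0.30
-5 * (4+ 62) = -330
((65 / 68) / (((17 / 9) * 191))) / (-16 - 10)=-0.00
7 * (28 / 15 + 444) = 46816 / 15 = 3121.07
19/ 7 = 2.71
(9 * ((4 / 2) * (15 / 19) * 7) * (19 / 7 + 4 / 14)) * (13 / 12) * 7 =85995 / 38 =2263.03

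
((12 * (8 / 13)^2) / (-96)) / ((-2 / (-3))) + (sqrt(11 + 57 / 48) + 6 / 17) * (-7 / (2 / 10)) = -35 * sqrt(195) / 4 - 35694 / 2873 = -134.61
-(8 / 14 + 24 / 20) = -62 / 35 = -1.77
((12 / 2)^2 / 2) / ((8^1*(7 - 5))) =9 / 8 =1.12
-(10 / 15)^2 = -0.44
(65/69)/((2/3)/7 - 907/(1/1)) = -7/6739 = -0.00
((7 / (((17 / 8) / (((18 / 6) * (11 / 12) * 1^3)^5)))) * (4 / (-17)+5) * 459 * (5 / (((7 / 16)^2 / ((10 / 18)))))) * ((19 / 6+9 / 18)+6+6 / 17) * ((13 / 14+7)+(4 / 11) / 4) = 2672917693875 / 2023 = 1321264307.40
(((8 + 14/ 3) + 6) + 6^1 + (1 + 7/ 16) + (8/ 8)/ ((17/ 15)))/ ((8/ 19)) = 418399/ 6528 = 64.09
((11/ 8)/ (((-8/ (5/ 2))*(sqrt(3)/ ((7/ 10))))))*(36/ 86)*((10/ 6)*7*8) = -2695*sqrt(3)/ 688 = -6.78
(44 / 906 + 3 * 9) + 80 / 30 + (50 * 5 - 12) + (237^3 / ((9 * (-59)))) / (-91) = 543.21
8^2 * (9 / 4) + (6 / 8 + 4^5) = 4675 / 4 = 1168.75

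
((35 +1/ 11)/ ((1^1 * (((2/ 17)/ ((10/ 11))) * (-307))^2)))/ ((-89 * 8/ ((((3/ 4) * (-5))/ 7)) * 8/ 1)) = 20916375/ 10003519492736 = 0.00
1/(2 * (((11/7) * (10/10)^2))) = 7/22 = 0.32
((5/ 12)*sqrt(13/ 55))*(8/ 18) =0.09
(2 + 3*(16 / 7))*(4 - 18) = -124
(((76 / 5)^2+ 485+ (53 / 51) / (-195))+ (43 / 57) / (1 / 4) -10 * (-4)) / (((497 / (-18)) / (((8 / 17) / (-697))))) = 11474136896 / 618192841175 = 0.02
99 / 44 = 9 / 4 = 2.25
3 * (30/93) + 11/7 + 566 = 123373/217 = 568.54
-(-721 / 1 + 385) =336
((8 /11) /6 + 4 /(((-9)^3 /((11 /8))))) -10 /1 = -158557 /16038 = -9.89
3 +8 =11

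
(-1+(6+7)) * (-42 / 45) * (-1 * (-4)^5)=-57344 / 5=-11468.80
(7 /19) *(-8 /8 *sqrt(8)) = -14 *sqrt(2) /19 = -1.04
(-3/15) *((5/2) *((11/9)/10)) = -11/180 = -0.06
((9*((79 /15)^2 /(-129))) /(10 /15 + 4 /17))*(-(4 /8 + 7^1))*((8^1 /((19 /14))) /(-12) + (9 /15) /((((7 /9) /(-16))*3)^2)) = 10268173757 /23018975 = 446.07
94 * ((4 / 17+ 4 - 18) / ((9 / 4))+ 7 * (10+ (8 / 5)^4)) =109620356 / 10625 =10317.21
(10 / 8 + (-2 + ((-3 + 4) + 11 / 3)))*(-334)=-7849 / 6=-1308.17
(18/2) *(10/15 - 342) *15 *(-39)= 1797120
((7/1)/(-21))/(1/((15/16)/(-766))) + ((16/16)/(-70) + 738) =316566527/428960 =737.99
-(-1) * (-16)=-16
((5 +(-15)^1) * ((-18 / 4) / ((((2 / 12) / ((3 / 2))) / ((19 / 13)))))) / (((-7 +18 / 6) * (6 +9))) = -513 / 52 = -9.87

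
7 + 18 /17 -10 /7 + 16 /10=4897 /595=8.23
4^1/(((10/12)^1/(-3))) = -72/5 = -14.40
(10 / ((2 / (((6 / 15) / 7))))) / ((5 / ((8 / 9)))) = 16 / 315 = 0.05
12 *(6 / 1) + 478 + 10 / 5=552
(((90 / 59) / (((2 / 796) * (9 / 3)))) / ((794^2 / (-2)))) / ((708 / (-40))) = 19900 / 548636929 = 0.00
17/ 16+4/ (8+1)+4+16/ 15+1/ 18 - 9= -569/ 240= -2.37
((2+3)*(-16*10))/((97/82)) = -65600/97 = -676.29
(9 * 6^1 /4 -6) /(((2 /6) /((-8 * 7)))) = -1260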